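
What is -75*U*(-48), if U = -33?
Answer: -118800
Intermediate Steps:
-75*U*(-48) = -75*(-33)*(-48) = 2475*(-48) = -118800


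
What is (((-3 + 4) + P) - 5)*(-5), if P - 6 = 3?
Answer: -25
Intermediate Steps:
P = 9 (P = 6 + 3 = 9)
(((-3 + 4) + P) - 5)*(-5) = (((-3 + 4) + 9) - 5)*(-5) = ((1 + 9) - 5)*(-5) = (10 - 5)*(-5) = 5*(-5) = -25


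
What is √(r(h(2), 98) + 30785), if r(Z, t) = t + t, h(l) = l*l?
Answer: √30981 ≈ 176.01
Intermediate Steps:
h(l) = l²
r(Z, t) = 2*t
√(r(h(2), 98) + 30785) = √(2*98 + 30785) = √(196 + 30785) = √30981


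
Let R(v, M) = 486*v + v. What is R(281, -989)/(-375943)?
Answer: -136847/375943 ≈ -0.36401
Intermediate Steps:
R(v, M) = 487*v
R(281, -989)/(-375943) = (487*281)/(-375943) = 136847*(-1/375943) = -136847/375943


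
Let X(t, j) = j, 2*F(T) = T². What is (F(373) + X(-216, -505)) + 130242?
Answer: 398603/2 ≈ 1.9930e+5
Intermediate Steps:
F(T) = T²/2
(F(373) + X(-216, -505)) + 130242 = ((½)*373² - 505) + 130242 = ((½)*139129 - 505) + 130242 = (139129/2 - 505) + 130242 = 138119/2 + 130242 = 398603/2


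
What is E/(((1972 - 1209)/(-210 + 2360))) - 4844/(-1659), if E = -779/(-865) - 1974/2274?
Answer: 35705066692/11856546177 ≈ 3.0114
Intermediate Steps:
E = 10656/327835 (E = -779*(-1/865) - 1974*1/2274 = 779/865 - 329/379 = 10656/327835 ≈ 0.032504)
E/(((1972 - 1209)/(-210 + 2360))) - 4844/(-1659) = 10656/(327835*(((1972 - 1209)/(-210 + 2360)))) - 4844/(-1659) = 10656/(327835*((763/2150))) - 4844*(-1/1659) = 10656/(327835*((763*(1/2150)))) + 692/237 = 10656/(327835*(763/2150)) + 692/237 = (10656/327835)*(2150/763) + 692/237 = 4582080/50027621 + 692/237 = 35705066692/11856546177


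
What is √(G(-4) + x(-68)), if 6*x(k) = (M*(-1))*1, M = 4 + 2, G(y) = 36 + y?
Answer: √31 ≈ 5.5678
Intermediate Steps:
M = 6
x(k) = -1 (x(k) = ((6*(-1))*1)/6 = (-6*1)/6 = (⅙)*(-6) = -1)
√(G(-4) + x(-68)) = √((36 - 4) - 1) = √(32 - 1) = √31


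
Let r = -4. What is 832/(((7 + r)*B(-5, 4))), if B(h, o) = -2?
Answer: -416/3 ≈ -138.67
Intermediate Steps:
832/(((7 + r)*B(-5, 4))) = 832/(((7 - 4)*(-2))) = 832/((3*(-2))) = 832/(-6) = 832*(-1/6) = -416/3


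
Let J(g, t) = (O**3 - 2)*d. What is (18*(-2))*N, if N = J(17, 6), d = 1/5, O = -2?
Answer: 72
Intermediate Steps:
d = 1/5 ≈ 0.20000
J(g, t) = -2 (J(g, t) = ((-2)**3 - 2)*(1/5) = (-8 - 2)*(1/5) = -10*1/5 = -2)
N = -2
(18*(-2))*N = (18*(-2))*(-2) = -36*(-2) = 72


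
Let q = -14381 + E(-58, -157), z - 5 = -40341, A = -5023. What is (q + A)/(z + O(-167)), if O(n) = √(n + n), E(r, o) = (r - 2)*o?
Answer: 201357312/813496615 + 4992*I*√334/813496615 ≈ 0.24752 + 0.00011215*I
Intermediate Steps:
E(r, o) = o*(-2 + r) (E(r, o) = (-2 + r)*o = o*(-2 + r))
z = -40336 (z = 5 - 40341 = -40336)
q = -4961 (q = -14381 - 157*(-2 - 58) = -14381 - 157*(-60) = -14381 + 9420 = -4961)
O(n) = √2*√n (O(n) = √(2*n) = √2*√n)
(q + A)/(z + O(-167)) = (-4961 - 5023)/(-40336 + √2*√(-167)) = -9984/(-40336 + √2*(I*√167)) = -9984/(-40336 + I*√334)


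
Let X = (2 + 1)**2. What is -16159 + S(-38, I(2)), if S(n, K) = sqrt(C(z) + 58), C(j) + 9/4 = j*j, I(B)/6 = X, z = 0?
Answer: -16159 + sqrt(223)/2 ≈ -16152.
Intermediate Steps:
X = 9 (X = 3**2 = 9)
I(B) = 54 (I(B) = 6*9 = 54)
C(j) = -9/4 + j**2 (C(j) = -9/4 + j*j = -9/4 + j**2)
S(n, K) = sqrt(223)/2 (S(n, K) = sqrt((-9/4 + 0**2) + 58) = sqrt((-9/4 + 0) + 58) = sqrt(-9/4 + 58) = sqrt(223/4) = sqrt(223)/2)
-16159 + S(-38, I(2)) = -16159 + sqrt(223)/2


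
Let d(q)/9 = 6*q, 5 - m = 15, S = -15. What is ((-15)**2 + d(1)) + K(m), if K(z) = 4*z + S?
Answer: 224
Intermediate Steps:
m = -10 (m = 5 - 1*15 = 5 - 15 = -10)
d(q) = 54*q (d(q) = 9*(6*q) = 54*q)
K(z) = -15 + 4*z (K(z) = 4*z - 15 = -15 + 4*z)
((-15)**2 + d(1)) + K(m) = ((-15)**2 + 54*1) + (-15 + 4*(-10)) = (225 + 54) + (-15 - 40) = 279 - 55 = 224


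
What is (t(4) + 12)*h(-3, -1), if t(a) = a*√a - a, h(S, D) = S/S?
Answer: 16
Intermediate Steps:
h(S, D) = 1
t(a) = a^(3/2) - a
(t(4) + 12)*h(-3, -1) = ((4^(3/2) - 1*4) + 12)*1 = ((8 - 4) + 12)*1 = (4 + 12)*1 = 16*1 = 16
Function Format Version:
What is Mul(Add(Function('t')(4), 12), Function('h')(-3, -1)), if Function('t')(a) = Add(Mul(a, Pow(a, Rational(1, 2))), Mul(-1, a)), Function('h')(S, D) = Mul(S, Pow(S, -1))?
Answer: 16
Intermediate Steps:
Function('h')(S, D) = 1
Function('t')(a) = Add(Pow(a, Rational(3, 2)), Mul(-1, a))
Mul(Add(Function('t')(4), 12), Function('h')(-3, -1)) = Mul(Add(Add(Pow(4, Rational(3, 2)), Mul(-1, 4)), 12), 1) = Mul(Add(Add(8, -4), 12), 1) = Mul(Add(4, 12), 1) = Mul(16, 1) = 16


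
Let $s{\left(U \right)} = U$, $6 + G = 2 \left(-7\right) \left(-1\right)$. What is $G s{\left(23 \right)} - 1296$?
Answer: $-1112$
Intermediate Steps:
$G = 8$ ($G = -6 + 2 \left(-7\right) \left(-1\right) = -6 - -14 = -6 + 14 = 8$)
$G s{\left(23 \right)} - 1296 = 8 \cdot 23 - 1296 = 184 - 1296 = -1112$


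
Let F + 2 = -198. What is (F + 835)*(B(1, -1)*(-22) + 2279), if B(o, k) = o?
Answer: 1433195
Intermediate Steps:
F = -200 (F = -2 - 198 = -200)
(F + 835)*(B(1, -1)*(-22) + 2279) = (-200 + 835)*(1*(-22) + 2279) = 635*(-22 + 2279) = 635*2257 = 1433195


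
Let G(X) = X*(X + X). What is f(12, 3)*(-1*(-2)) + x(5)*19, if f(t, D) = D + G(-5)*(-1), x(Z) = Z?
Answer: 1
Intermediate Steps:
G(X) = 2*X² (G(X) = X*(2*X) = 2*X²)
f(t, D) = -50 + D (f(t, D) = D + (2*(-5)²)*(-1) = D + (2*25)*(-1) = D + 50*(-1) = D - 50 = -50 + D)
f(12, 3)*(-1*(-2)) + x(5)*19 = (-50 + 3)*(-1*(-2)) + 5*19 = -47*2 + 95 = -94 + 95 = 1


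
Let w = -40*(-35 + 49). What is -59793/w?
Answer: 59793/560 ≈ 106.77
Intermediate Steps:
w = -560 (w = -40*14 = -560)
-59793/w = -59793/(-560) = -59793*(-1/560) = 59793/560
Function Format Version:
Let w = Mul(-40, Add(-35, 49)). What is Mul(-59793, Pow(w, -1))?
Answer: Rational(59793, 560) ≈ 106.77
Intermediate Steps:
w = -560 (w = Mul(-40, 14) = -560)
Mul(-59793, Pow(w, -1)) = Mul(-59793, Pow(-560, -1)) = Mul(-59793, Rational(-1, 560)) = Rational(59793, 560)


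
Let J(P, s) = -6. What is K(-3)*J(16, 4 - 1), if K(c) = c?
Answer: 18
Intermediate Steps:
K(-3)*J(16, 4 - 1) = -3*(-6) = 18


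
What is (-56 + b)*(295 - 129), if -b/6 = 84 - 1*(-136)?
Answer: -228416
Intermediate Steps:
b = -1320 (b = -6*(84 - 1*(-136)) = -6*(84 + 136) = -6*220 = -1320)
(-56 + b)*(295 - 129) = (-56 - 1320)*(295 - 129) = -1376*166 = -228416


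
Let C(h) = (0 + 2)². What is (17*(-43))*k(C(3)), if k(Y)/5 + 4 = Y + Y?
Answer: -14620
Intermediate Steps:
C(h) = 4 (C(h) = 2² = 4)
k(Y) = -20 + 10*Y (k(Y) = -20 + 5*(Y + Y) = -20 + 5*(2*Y) = -20 + 10*Y)
(17*(-43))*k(C(3)) = (17*(-43))*(-20 + 10*4) = -731*(-20 + 40) = -731*20 = -14620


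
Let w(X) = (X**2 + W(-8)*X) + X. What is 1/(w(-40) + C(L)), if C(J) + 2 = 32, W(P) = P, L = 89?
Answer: 1/1910 ≈ 0.00052356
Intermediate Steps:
C(J) = 30 (C(J) = -2 + 32 = 30)
w(X) = X**2 - 7*X (w(X) = (X**2 - 8*X) + X = X**2 - 7*X)
1/(w(-40) + C(L)) = 1/(-40*(-7 - 40) + 30) = 1/(-40*(-47) + 30) = 1/(1880 + 30) = 1/1910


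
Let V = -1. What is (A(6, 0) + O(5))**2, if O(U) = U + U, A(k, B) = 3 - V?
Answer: 196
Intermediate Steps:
A(k, B) = 4 (A(k, B) = 3 - 1*(-1) = 3 + 1 = 4)
O(U) = 2*U
(A(6, 0) + O(5))**2 = (4 + 2*5)**2 = (4 + 10)**2 = 14**2 = 196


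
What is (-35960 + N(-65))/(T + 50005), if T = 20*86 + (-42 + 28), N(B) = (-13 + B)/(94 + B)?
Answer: -1042918/1499619 ≈ -0.69546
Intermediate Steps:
N(B) = (-13 + B)/(94 + B)
T = 1706 (T = 1720 - 14 = 1706)
(-35960 + N(-65))/(T + 50005) = (-35960 + (-13 - 65)/(94 - 65))/(1706 + 50005) = (-35960 - 78/29)/51711 = (-35960 + (1/29)*(-78))*(1/51711) = (-35960 - 78/29)*(1/51711) = -1042918/29*1/51711 = -1042918/1499619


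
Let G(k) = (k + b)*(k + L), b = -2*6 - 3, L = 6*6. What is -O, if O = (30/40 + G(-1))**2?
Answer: -5004169/16 ≈ -3.1276e+5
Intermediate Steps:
L = 36
b = -15 (b = -12 - 3 = -15)
G(k) = (-15 + k)*(36 + k) (G(k) = (k - 15)*(k + 36) = (-15 + k)*(36 + k))
O = 5004169/16 (O = (30/40 + (-540 + (-1)**2 + 21*(-1)))**2 = (30*(1/40) + (-540 + 1 - 21))**2 = (3/4 - 560)**2 = (-2237/4)**2 = 5004169/16 ≈ 3.1276e+5)
-O = -1*5004169/16 = -5004169/16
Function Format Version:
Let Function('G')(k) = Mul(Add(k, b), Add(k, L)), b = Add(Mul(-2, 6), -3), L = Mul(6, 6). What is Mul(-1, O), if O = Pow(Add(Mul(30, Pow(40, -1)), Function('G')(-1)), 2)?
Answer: Rational(-5004169, 16) ≈ -3.1276e+5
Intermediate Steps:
L = 36
b = -15 (b = Add(-12, -3) = -15)
Function('G')(k) = Mul(Add(-15, k), Add(36, k)) (Function('G')(k) = Mul(Add(k, -15), Add(k, 36)) = Mul(Add(-15, k), Add(36, k)))
O = Rational(5004169, 16) (O = Pow(Add(Mul(30, Pow(40, -1)), Add(-540, Pow(-1, 2), Mul(21, -1))), 2) = Pow(Add(Mul(30, Rational(1, 40)), Add(-540, 1, -21)), 2) = Pow(Add(Rational(3, 4), -560), 2) = Pow(Rational(-2237, 4), 2) = Rational(5004169, 16) ≈ 3.1276e+5)
Mul(-1, O) = Mul(-1, Rational(5004169, 16)) = Rational(-5004169, 16)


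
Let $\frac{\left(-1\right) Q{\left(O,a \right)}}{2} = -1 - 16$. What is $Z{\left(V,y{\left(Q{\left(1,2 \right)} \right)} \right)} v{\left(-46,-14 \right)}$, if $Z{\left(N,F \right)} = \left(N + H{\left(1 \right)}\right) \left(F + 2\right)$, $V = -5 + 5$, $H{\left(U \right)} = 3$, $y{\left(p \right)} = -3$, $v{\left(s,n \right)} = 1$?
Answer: $-3$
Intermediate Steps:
$Q{\left(O,a \right)} = 34$ ($Q{\left(O,a \right)} = - 2 \left(-1 - 16\right) = \left(-2\right) \left(-17\right) = 34$)
$V = 0$
$Z{\left(N,F \right)} = \left(2 + F\right) \left(3 + N\right)$ ($Z{\left(N,F \right)} = \left(N + 3\right) \left(F + 2\right) = \left(3 + N\right) \left(2 + F\right) = \left(2 + F\right) \left(3 + N\right)$)
$Z{\left(V,y{\left(Q{\left(1,2 \right)} \right)} \right)} v{\left(-46,-14 \right)} = \left(6 + 2 \cdot 0 + 3 \left(-3\right) - 0\right) 1 = \left(6 + 0 - 9 + 0\right) 1 = \left(-3\right) 1 = -3$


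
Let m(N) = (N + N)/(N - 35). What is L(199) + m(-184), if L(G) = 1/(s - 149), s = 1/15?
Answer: 818827/489246 ≈ 1.6737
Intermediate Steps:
s = 1/15 ≈ 0.066667
L(G) = -15/2234 (L(G) = 1/(1/15 - 149) = 1/(-2234/15) = -15/2234)
m(N) = 2*N/(-35 + N) (m(N) = (2*N)/(-35 + N) = 2*N/(-35 + N))
L(199) + m(-184) = -15/2234 + 2*(-184)/(-35 - 184) = -15/2234 + 2*(-184)/(-219) = -15/2234 + 2*(-184)*(-1/219) = -15/2234 + 368/219 = 818827/489246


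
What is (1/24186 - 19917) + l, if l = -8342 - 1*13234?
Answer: -1003549697/24186 ≈ -41493.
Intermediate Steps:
l = -21576 (l = -8342 - 13234 = -21576)
(1/24186 - 19917) + l = (1/24186 - 19917) - 21576 = -481712561/24186 - 21576 = -1003549697/24186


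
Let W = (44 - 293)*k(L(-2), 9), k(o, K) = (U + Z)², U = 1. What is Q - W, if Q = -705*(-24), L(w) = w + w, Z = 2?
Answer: 19161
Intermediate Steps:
L(w) = 2*w
k(o, K) = 9 (k(o, K) = (1 + 2)² = 3² = 9)
Q = 16920
W = -2241 (W = (44 - 293)*9 = -249*9 = -2241)
Q - W = 16920 - 1*(-2241) = 16920 + 2241 = 19161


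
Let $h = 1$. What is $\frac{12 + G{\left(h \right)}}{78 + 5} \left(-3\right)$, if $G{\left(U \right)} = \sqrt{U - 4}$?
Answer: $- \frac{36}{83} - \frac{3 i \sqrt{3}}{83} \approx -0.43373 - 0.062604 i$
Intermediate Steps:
$G{\left(U \right)} = \sqrt{-4 + U}$
$\frac{12 + G{\left(h \right)}}{78 + 5} \left(-3\right) = \frac{12 + \sqrt{-4 + 1}}{78 + 5} \left(-3\right) = \frac{12 + \sqrt{-3}}{83} \left(-3\right) = \left(12 + i \sqrt{3}\right) \frac{1}{83} \left(-3\right) = \left(\frac{12}{83} + \frac{i \sqrt{3}}{83}\right) \left(-3\right) = - \frac{36}{83} - \frac{3 i \sqrt{3}}{83}$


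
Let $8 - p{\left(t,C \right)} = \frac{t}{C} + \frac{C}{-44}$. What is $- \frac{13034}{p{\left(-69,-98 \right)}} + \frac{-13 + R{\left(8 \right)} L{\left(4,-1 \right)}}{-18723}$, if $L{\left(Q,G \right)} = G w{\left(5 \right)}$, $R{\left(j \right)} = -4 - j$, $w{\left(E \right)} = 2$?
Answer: $- \frac{65767604375}{25575618} \approx -2571.5$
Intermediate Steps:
$L{\left(Q,G \right)} = 2 G$ ($L{\left(Q,G \right)} = G 2 = 2 G$)
$p{\left(t,C \right)} = 8 + \frac{C}{44} - \frac{t}{C}$ ($p{\left(t,C \right)} = 8 - \left(\frac{t}{C} + \frac{C}{-44}\right) = 8 - \left(\frac{t}{C} + C \left(- \frac{1}{44}\right)\right) = 8 - \left(\frac{t}{C} - \frac{C}{44}\right) = 8 - \left(- \frac{C}{44} + \frac{t}{C}\right) = 8 + \left(\frac{C}{44} - \frac{t}{C}\right) = 8 + \frac{C}{44} - \frac{t}{C}$)
$- \frac{13034}{p{\left(-69,-98 \right)}} + \frac{-13 + R{\left(8 \right)} L{\left(4,-1 \right)}}{-18723} = - \frac{13034}{8 + \frac{1}{44} \left(-98\right) - - \frac{69}{-98}} + \frac{-13 + \left(-4 - 8\right) 2 \left(-1\right)}{-18723} = - \frac{13034}{8 - \frac{49}{22} - \left(-69\right) \left(- \frac{1}{98}\right)} + \left(-13 + \left(-4 - 8\right) \left(-2\right)\right) \left(- \frac{1}{18723}\right) = - \frac{13034}{8 - \frac{49}{22} - \frac{69}{98}} + \left(-13 - -24\right) \left(- \frac{1}{18723}\right) = - \frac{13034}{\frac{2732}{539}} + \left(-13 + 24\right) \left(- \frac{1}{18723}\right) = \left(-13034\right) \frac{539}{2732} + 11 \left(- \frac{1}{18723}\right) = - \frac{3512663}{1366} - \frac{11}{18723} = - \frac{65767604375}{25575618}$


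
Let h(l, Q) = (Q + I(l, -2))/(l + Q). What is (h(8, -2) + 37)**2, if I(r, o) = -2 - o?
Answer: 12100/9 ≈ 1344.4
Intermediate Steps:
h(l, Q) = Q/(Q + l) (h(l, Q) = (Q + (-2 - 1*(-2)))/(l + Q) = (Q + (-2 + 2))/(Q + l) = (Q + 0)/(Q + l) = Q/(Q + l))
(h(8, -2) + 37)**2 = (-2/(-2 + 8) + 37)**2 = (-2/6 + 37)**2 = (-2*1/6 + 37)**2 = (-1/3 + 37)**2 = (110/3)**2 = 12100/9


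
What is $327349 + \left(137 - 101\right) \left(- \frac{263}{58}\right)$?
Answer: $\frac{9488387}{29} \approx 3.2719 \cdot 10^{5}$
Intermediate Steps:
$327349 + \left(137 - 101\right) \left(- \frac{263}{58}\right) = 327349 + 36 \left(\left(-263\right) \frac{1}{58}\right) = 327349 + 36 \left(- \frac{263}{58}\right) = 327349 - \frac{4734}{29} = \frac{9488387}{29}$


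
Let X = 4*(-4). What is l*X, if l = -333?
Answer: 5328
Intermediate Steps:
X = -16
l*X = -333*(-16) = 5328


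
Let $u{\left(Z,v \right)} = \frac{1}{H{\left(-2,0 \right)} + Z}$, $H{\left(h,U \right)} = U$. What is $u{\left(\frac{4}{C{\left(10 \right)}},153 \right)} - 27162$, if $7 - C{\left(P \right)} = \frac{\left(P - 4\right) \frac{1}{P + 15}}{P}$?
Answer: $- \frac{3395032}{125} \approx -27160.0$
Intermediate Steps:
$C{\left(P \right)} = 7 - \frac{-4 + P}{P \left(15 + P\right)}$ ($C{\left(P \right)} = 7 - \frac{\left(P - 4\right) \frac{1}{P + 15}}{P} = 7 - \frac{\left(-4 + P\right) \frac{1}{15 + P}}{P} = 7 - \frac{\frac{1}{15 + P} \left(-4 + P\right)}{P} = 7 - \frac{-4 + P}{P \left(15 + P\right)}$)
$u{\left(Z,v \right)} = \frac{1}{Z}$ ($u{\left(Z,v \right)} = \frac{1}{0 + Z} = \frac{1}{Z}$)
$u{\left(\frac{4}{C{\left(10 \right)}},153 \right)} - 27162 = \frac{1}{4 \frac{1}{\frac{1}{10} \frac{1}{15 + 10} \left(4 + 7 \cdot 10^{2} + 104 \cdot 10\right)}} - 27162 = \frac{1}{4 \frac{1}{\frac{1}{10} \cdot \frac{1}{25} \left(4 + 7 \cdot 100 + 1040\right)}} - 27162 = \frac{1}{4 \frac{1}{\frac{1}{10} \cdot \frac{1}{25} \left(4 + 700 + 1040\right)}} - 27162 = \frac{1}{4 \frac{1}{\frac{1}{10} \cdot \frac{1}{25} \cdot 1744}} - 27162 = \frac{1}{4 \frac{1}{\frac{872}{125}}} - 27162 = \frac{1}{4 \cdot \frac{125}{872}} - 27162 = \frac{1}{\frac{125}{218}} - 27162 = \frac{218}{125} - 27162 = - \frac{3395032}{125}$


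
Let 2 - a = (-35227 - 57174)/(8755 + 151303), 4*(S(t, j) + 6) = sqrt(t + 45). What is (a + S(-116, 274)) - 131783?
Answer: -21093471245/160058 + I*sqrt(71)/4 ≈ -1.3179e+5 + 2.1065*I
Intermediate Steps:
S(t, j) = -6 + sqrt(45 + t)/4 (S(t, j) = -6 + sqrt(t + 45)/4 = -6 + sqrt(45 + t)/4)
a = 412517/160058 (a = 2 - (-35227 - 57174)/(8755 + 151303) = 2 - (-92401)/160058 = 2 - 1*(-92401/160058) = 2 + 92401/160058 = 412517/160058 ≈ 2.5773)
(a + S(-116, 274)) - 131783 = (412517/160058 + (-6 + sqrt(45 - 116)/4)) - 131783 = (412517/160058 + (-6 + sqrt(-71)/4)) - 131783 = (412517/160058 + (-6 + (I*sqrt(71))/4)) - 131783 = (412517/160058 + (-6 + I*sqrt(71)/4)) - 131783 = (-547831/160058 + I*sqrt(71)/4) - 131783 = -21093471245/160058 + I*sqrt(71)/4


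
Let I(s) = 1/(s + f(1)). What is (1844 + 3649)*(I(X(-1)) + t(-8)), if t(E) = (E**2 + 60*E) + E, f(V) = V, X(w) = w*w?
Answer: -4652571/2 ≈ -2.3263e+6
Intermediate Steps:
X(w) = w**2
I(s) = 1/(1 + s) (I(s) = 1/(s + 1) = 1/(1 + s))
t(E) = E**2 + 61*E
(1844 + 3649)*(I(X(-1)) + t(-8)) = (1844 + 3649)*(1/(1 + (-1)**2) - 8*(61 - 8)) = 5493*(1/(1 + 1) - 8*53) = 5493*(1/2 - 424) = 5493*(-847/2) = -4652571/2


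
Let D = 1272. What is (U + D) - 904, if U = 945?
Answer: 1313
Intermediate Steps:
(U + D) - 904 = (945 + 1272) - 904 = 2217 - 904 = 1313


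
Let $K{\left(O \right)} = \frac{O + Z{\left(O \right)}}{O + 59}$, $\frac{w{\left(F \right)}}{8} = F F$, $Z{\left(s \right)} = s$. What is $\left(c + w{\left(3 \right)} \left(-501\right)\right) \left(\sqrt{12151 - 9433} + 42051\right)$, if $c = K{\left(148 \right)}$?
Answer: $- \frac{104659444336}{69} - \frac{7466608 \sqrt{302}}{69} \approx -1.5187 \cdot 10^{9}$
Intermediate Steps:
$w{\left(F \right)} = 8 F^{2}$ ($w{\left(F \right)} = 8 F F = 8 F^{2}$)
$K{\left(O \right)} = \frac{2 O}{59 + O}$ ($K{\left(O \right)} = \frac{O + O}{O + 59} = \frac{2 O}{59 + O}$)
$c = \frac{296}{207}$ ($c = 2 \cdot 148 \frac{1}{59 + 148} = 2 \cdot 148 \cdot \frac{1}{207} = \frac{296}{207} \approx 1.43$)
$\left(c + w{\left(3 \right)} \left(-501\right)\right) \left(\sqrt{12151 - 9433} + 42051\right) = \left(\frac{296}{207} + 8 \cdot 3^{2} \left(-501\right)\right) \left(\sqrt{12151 - 9433} + 42051\right) = \left(\frac{296}{207} + 8 \cdot 9 \left(-501\right)\right) \left(\sqrt{2718} + 42051\right) = \left(\frac{296}{207} + 72 \left(-501\right)\right) \left(3 \sqrt{302} + 42051\right) = \left(\frac{296}{207} - 36072\right) \left(42051 + 3 \sqrt{302}\right) = - \frac{7466608 \left(42051 + 3 \sqrt{302}\right)}{207} = - \frac{104659444336}{69} - \frac{7466608 \sqrt{302}}{69}$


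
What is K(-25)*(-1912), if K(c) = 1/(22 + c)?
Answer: 1912/3 ≈ 637.33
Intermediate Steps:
K(-25)*(-1912) = -1912/(22 - 25) = -1912/(-3) = -⅓*(-1912) = 1912/3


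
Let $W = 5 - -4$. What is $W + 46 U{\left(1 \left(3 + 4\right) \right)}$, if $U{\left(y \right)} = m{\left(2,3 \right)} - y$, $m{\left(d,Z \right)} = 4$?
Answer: $-129$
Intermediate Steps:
$U{\left(y \right)} = 4 - y$
$W = 9$ ($W = 5 + 4 = 9$)
$W + 46 U{\left(1 \left(3 + 4\right) \right)} = 9 + 46 \left(4 - 1 \left(3 + 4\right)\right) = 9 + 46 \left(4 - 1 \cdot 7\right) = 9 + 46 \left(4 - 7\right) = 9 + 46 \left(-3\right) = 9 - 138 = -129$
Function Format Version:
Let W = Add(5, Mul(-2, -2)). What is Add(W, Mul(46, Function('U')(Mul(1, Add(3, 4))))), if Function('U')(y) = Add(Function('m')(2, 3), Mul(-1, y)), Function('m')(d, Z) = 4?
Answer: -129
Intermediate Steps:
Function('U')(y) = Add(4, Mul(-1, y))
W = 9 (W = Add(5, 4) = 9)
Add(W, Mul(46, Function('U')(Mul(1, Add(3, 4))))) = Add(9, Mul(46, Add(4, Mul(-1, Mul(1, Add(3, 4)))))) = Add(9, Mul(46, Add(4, Mul(-1, Mul(1, 7))))) = Add(9, Mul(46, Add(4, Mul(-1, 7)))) = Add(9, Mul(46, Add(4, -7))) = Add(9, Mul(46, -3)) = Add(9, -138) = -129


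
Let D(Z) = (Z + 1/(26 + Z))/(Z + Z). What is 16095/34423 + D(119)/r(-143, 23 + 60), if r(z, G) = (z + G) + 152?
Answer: 222820434/471078755 ≈ 0.47300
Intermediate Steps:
D(Z) = (Z + 1/(26 + Z))/(2*Z) (D(Z) = (Z + 1/(26 + Z))/((2*Z)) = (Z + 1/(26 + Z))*(1/(2*Z)) = (Z + 1/(26 + Z))/(2*Z))
r(z, G) = 152 + G + z (r(z, G) = (G + z) + 152 = 152 + G + z)
16095/34423 + D(119)/r(-143, 23 + 60) = 16095/34423 + ((½)*(1 + 119² + 26*119)/(119*(26 + 119)))/(152 + (23 + 60) - 143) = 16095*(1/34423) + ((½)*(1/119)*(1 + 14161 + 3094)/145)/(152 + 83 - 143) = 555/1187 + ((½)*(1/119)*(1/145)*17256)/92 = 555/1187 + (8628/17255)*(1/92) = 555/1187 + 2157/396865 = 222820434/471078755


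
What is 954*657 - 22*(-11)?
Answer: 627020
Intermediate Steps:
954*657 - 22*(-11) = 626778 + 242 = 627020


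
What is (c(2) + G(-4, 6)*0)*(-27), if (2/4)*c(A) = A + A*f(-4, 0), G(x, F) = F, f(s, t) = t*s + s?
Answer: 324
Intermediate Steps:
f(s, t) = s + s*t (f(s, t) = s*t + s = s + s*t)
c(A) = -6*A (c(A) = 2*(A + A*(-4*(1 + 0))) = 2*(A + A*(-4*1)) = 2*(A + A*(-4)) = 2*(A - 4*A) = 2*(-3*A) = -6*A)
(c(2) + G(-4, 6)*0)*(-27) = (-6*2 + 6*0)*(-27) = (-12 + 0)*(-27) = -12*(-27) = 324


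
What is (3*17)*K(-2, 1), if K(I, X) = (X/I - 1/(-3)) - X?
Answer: -119/2 ≈ -59.500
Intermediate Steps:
K(I, X) = ⅓ - X + X/I (K(I, X) = (X/I - 1*(-⅓)) - X = (X/I + ⅓) - X = (⅓ + X/I) - X = ⅓ - X + X/I)
(3*17)*K(-2, 1) = (3*17)*(⅓ - 1*1 + 1/(-2)) = 51*(⅓ - 1 + 1*(-½)) = 51*(⅓ - 1 - ½) = 51*(-7/6) = -119/2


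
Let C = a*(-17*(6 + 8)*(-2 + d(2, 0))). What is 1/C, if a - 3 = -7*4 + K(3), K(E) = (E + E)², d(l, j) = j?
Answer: 1/5236 ≈ 0.00019099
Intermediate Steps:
K(E) = 4*E² (K(E) = (2*E)² = 4*E²)
a = 11 (a = 3 + (-7*4 + 4*3²) = 3 + (-28 + 4*9) = 3 + (-28 + 36) = 3 + 8 = 11)
C = 5236 (C = 11*(-17*(6 + 8)*(-2 + 0)) = 11*(-238*(-2)) = 11*(-17*(-28)) = 11*476 = 5236)
1/C = 1/5236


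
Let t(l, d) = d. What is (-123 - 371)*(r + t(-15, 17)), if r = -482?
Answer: 229710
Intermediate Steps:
(-123 - 371)*(r + t(-15, 17)) = (-123 - 371)*(-482 + 17) = -494*(-465) = 229710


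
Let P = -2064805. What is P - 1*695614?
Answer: -2760419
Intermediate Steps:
P - 1*695614 = -2064805 - 1*695614 = -2064805 - 695614 = -2760419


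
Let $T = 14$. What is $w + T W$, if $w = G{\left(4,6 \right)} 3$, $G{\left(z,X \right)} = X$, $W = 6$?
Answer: $102$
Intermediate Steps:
$w = 18$ ($w = 6 \cdot 3 = 18$)
$w + T W = 18 + 14 \cdot 6 = 18 + 84 = 102$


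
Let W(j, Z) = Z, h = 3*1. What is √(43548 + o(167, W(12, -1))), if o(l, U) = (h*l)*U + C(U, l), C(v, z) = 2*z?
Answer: √43381 ≈ 208.28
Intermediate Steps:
h = 3
o(l, U) = 2*l + 3*U*l (o(l, U) = (3*l)*U + 2*l = 3*U*l + 2*l = 2*l + 3*U*l)
√(43548 + o(167, W(12, -1))) = √(43548 + 167*(2 + 3*(-1))) = √(43548 + 167*(2 - 3)) = √(43548 + 167*(-1)) = √(43548 - 167) = √43381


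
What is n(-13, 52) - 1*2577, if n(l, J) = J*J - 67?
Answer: 60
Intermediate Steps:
n(l, J) = -67 + J**2 (n(l, J) = J**2 - 67 = -67 + J**2)
n(-13, 52) - 1*2577 = (-67 + 52**2) - 1*2577 = (-67 + 2704) - 2577 = 2637 - 2577 = 60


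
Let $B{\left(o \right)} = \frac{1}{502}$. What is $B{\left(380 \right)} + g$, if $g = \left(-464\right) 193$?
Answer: $- \frac{44955103}{502} \approx -89552.0$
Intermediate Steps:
$g = -89552$
$B{\left(o \right)} = \frac{1}{502}$
$B{\left(380 \right)} + g = \frac{1}{502} - 89552 = - \frac{44955103}{502}$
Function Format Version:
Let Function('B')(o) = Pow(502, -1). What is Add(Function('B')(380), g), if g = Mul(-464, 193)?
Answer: Rational(-44955103, 502) ≈ -89552.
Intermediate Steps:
g = -89552
Function('B')(o) = Rational(1, 502)
Add(Function('B')(380), g) = Add(Rational(1, 502), -89552) = Rational(-44955103, 502)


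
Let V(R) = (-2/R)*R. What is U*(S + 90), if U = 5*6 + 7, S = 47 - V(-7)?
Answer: 5143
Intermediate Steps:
V(R) = -2
S = 49 (S = 47 - 1*(-2) = 47 + 2 = 49)
U = 37 (U = 30 + 7 = 37)
U*(S + 90) = 37*(49 + 90) = 37*139 = 5143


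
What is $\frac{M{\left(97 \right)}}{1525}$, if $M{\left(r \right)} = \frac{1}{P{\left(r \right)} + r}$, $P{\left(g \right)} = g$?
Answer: $\frac{1}{295850} \approx 3.3801 \cdot 10^{-6}$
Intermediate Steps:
$M{\left(r \right)} = \frac{1}{2 r}$ ($M{\left(r \right)} = \frac{1}{r + r} = \frac{1}{2 r}$)
$\frac{M{\left(97 \right)}}{1525} = \frac{\frac{1}{2} \cdot \frac{1}{97}}{1525} = \frac{1}{2} \cdot \frac{1}{97} \cdot \frac{1}{1525} = \frac{1}{194} \cdot \frac{1}{1525} = \frac{1}{295850}$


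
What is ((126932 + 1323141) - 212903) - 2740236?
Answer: -1503066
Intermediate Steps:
((126932 + 1323141) - 212903) - 2740236 = (1450073 - 212903) - 2740236 = 1237170 - 2740236 = -1503066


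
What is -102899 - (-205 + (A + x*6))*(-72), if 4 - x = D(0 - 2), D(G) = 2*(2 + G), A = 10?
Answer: -115211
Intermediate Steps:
D(G) = 4 + 2*G
x = 4 (x = 4 - (4 + 2*(0 - 2)) = 4 - (4 + 2*(-2)) = 4 - (4 - 4) = 4 - 1*0 = 4 + 0 = 4)
-102899 - (-205 + (A + x*6))*(-72) = -102899 - (-205 + (10 + 4*6))*(-72) = -102899 - (-205 + (10 + 24))*(-72) = -102899 - (-205 + 34)*(-72) = -102899 - (-171)*(-72) = -102899 - 1*12312 = -102899 - 12312 = -115211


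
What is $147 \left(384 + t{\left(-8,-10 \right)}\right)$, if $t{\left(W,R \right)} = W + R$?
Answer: $53802$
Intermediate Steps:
$t{\left(W,R \right)} = R + W$
$147 \left(384 + t{\left(-8,-10 \right)}\right) = 147 \left(384 - 18\right) = 147 \cdot 366 = 53802$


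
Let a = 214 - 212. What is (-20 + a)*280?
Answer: -5040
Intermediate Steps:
a = 2
(-20 + a)*280 = (-20 + 2)*280 = -18*280 = -5040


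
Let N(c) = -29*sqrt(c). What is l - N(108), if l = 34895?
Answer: 34895 + 174*sqrt(3) ≈ 35196.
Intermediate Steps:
l - N(108) = 34895 - (-29)*sqrt(108) = 34895 - (-29)*6*sqrt(3) = 34895 - (-174)*sqrt(3) = 34895 + 174*sqrt(3)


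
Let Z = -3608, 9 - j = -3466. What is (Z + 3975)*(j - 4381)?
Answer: -332502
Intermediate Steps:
j = 3475 (j = 9 - 1*(-3466) = 9 + 3466 = 3475)
(Z + 3975)*(j - 4381) = (-3608 + 3975)*(3475 - 4381) = 367*(-906) = -332502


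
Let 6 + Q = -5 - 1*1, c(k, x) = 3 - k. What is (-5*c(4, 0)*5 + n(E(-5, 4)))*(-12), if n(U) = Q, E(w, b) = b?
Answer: -156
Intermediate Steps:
Q = -12 (Q = -6 + (-5 - 1*1) = -6 + (-5 - 1) = -6 - 6 = -12)
n(U) = -12
(-5*c(4, 0)*5 + n(E(-5, 4)))*(-12) = (-5*(3 - 1*4)*5 - 12)*(-12) = (-5*(3 - 4)*5 - 12)*(-12) = (-5*(-1)*5 - 12)*(-12) = (5*5 - 12)*(-12) = (25 - 12)*(-12) = 13*(-12) = -156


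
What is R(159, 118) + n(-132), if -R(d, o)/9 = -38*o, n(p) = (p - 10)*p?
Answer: 59100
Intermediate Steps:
n(p) = p*(-10 + p) (n(p) = (-10 + p)*p = p*(-10 + p))
R(d, o) = 342*o (R(d, o) = -(-342)*o = 342*o)
R(159, 118) + n(-132) = 342*118 - 132*(-10 - 132) = 40356 - 132*(-142) = 40356 + 18744 = 59100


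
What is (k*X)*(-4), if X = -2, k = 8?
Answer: 64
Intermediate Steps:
(k*X)*(-4) = (8*(-2))*(-4) = -16*(-4) = 64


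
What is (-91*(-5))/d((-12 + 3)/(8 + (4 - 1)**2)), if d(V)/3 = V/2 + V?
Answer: -15470/81 ≈ -190.99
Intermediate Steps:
d(V) = 9*V/2 (d(V) = 3*(V/2 + V) = 3*(3*V/2) = 9*V/2)
(-91*(-5))/d((-12 + 3)/(8 + (4 - 1)**2)) = (-91*(-5))/((9*((-12 + 3)/(8 + (4 - 1)**2))/2)) = 455/((9*(-9/(8 + 3**2))/2)) = 455/((9*(-9/(8 + 9))/2)) = 455/((9*(-9/17)/2)) = 455/((9*(-9*1/17)/2)) = 455/(((9/2)*(-9/17))) = 455/(-81/34) = 455*(-34/81) = -15470/81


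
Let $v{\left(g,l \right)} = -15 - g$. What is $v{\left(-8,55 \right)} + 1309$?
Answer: $1302$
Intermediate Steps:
$v{\left(-8,55 \right)} + 1309 = \left(-15 - -8\right) + 1309 = \left(-15 + 8\right) + 1309 = -7 + 1309 = 1302$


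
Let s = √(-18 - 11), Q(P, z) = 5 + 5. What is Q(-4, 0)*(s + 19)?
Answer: 190 + 10*I*√29 ≈ 190.0 + 53.852*I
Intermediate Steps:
Q(P, z) = 10
s = I*√29 (s = √(-29) = I*√29 ≈ 5.3852*I)
Q(-4, 0)*(s + 19) = 10*(I*√29 + 19) = 10*(19 + I*√29) = 190 + 10*I*√29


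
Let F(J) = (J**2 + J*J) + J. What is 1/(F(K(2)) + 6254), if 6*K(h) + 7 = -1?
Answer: 9/56306 ≈ 0.00015984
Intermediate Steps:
K(h) = -4/3 (K(h) = -7/6 + (1/6)*(-1) = -7/6 - 1/6 = -4/3)
F(J) = J + 2*J**2 (F(J) = (J**2 + J**2) + J = 2*J**2 + J = J + 2*J**2)
1/(F(K(2)) + 6254) = 1/(-4*(1 + 2*(-4/3))/3 + 6254) = 1/(-4*(1 - 8/3)/3 + 6254) = 1/(-4/3*(-5/3) + 6254) = 1/(20/9 + 6254) = 1/(56306/9) = 9/56306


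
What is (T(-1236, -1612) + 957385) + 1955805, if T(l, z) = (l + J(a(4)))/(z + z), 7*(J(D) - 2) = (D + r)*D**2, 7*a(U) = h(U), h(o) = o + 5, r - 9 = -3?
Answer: 22550494027263/7740824 ≈ 2.9132e+6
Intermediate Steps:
r = 6 (r = 9 - 3 = 6)
h(o) = 5 + o
a(U) = 5/7 + U/7 (a(U) = (5 + U)/7 = 5/7 + U/7)
J(D) = 2 + D**2*(6 + D)/7 (J(D) = 2 + ((D + 6)*D**2)/7 = 2 + ((6 + D)*D**2)/7 = 2 + (D**2*(6 + D))/7 = 2 + D**2*(6 + D)/7)
T(l, z) = (8933/2401 + l)/(2*z) (T(l, z) = (l + (2 + (5/7 + (1/7)*4)**3/7 + 6*(5/7 + (1/7)*4)**2/7))/(z + z) = (l + (2 + (5/7 + 4/7)**3/7 + 6*(5/7 + 4/7)**2/7))/((2*z)) = (l + (2 + (9/7)**3/7 + 6*(9/7)**2/7))*(1/(2*z)) = (l + (2 + (1/7)*(729/343) + (6/7)*(81/49)))*(1/(2*z)) = (l + (2 + 729/2401 + 486/343))*(1/(2*z)) = (l + 8933/2401)*(1/(2*z)) = (8933/2401 + l)*(1/(2*z)) = (8933/2401 + l)/(2*z))
(T(-1236, -1612) + 957385) + 1955805 = ((1/4802)*(8933 + 2401*(-1236))/(-1612) + 957385) + 1955805 = ((1/4802)*(-1/1612)*(8933 - 2967636) + 957385) + 1955805 = ((1/4802)*(-1/1612)*(-2958703) + 957385) + 1955805 = (2958703/7740824 + 957385) + 1955805 = 7410951743943/7740824 + 1955805 = 22550494027263/7740824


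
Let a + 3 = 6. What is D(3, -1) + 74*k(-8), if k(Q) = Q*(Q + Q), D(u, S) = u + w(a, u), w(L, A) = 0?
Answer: 9475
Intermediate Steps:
a = 3 (a = -3 + 6 = 3)
D(u, S) = u (D(u, S) = u + 0 = u)
k(Q) = 2*Q**2 (k(Q) = Q*(2*Q) = 2*Q**2)
D(3, -1) + 74*k(-8) = 3 + 74*(2*(-8)**2) = 3 + 74*(2*64) = 3 + 74*128 = 3 + 9472 = 9475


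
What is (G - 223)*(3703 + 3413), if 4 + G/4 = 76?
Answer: 462540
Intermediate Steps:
G = 288 (G = -16 + 4*76 = -16 + 304 = 288)
(G - 223)*(3703 + 3413) = (288 - 223)*(3703 + 3413) = 65*7116 = 462540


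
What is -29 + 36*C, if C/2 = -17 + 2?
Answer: -1109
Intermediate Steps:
C = -30 (C = 2*(-17 + 2) = 2*(-15) = -30)
-29 + 36*C = -29 + 36*(-30) = -29 - 1080 = -1109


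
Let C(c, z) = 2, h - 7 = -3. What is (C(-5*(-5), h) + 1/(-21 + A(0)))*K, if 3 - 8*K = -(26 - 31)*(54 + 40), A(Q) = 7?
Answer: -12609/112 ≈ -112.58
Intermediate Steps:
h = 4 (h = 7 - 3 = 4)
K = -467/8 (K = 3/8 - (-1)*(26 - 31)*(54 + 40)/8 = 3/8 - (-1)*(-5*94)/8 = 3/8 - (-1)*(-470)/8 = 3/8 - 1/8*470 = 3/8 - 235/4 = -467/8 ≈ -58.375)
(C(-5*(-5), h) + 1/(-21 + A(0)))*K = (2 + 1/(-21 + 7))*(-467/8) = (2 + 1/(-14))*(-467/8) = (2 - 1/14)*(-467/8) = (27/14)*(-467/8) = -12609/112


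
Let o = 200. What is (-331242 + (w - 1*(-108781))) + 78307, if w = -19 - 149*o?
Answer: -173973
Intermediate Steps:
w = -29819 (w = -19 - 149*200 = -19 - 29800 = -29819)
(-331242 + (w - 1*(-108781))) + 78307 = (-331242 + (-29819 - 1*(-108781))) + 78307 = (-331242 + (-29819 + 108781)) + 78307 = (-331242 + 78962) + 78307 = -252280 + 78307 = -173973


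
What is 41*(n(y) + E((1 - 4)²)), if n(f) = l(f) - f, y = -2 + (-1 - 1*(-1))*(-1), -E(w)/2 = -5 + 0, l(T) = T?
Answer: 410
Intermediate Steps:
E(w) = 10 (E(w) = -2*(-5 + 0) = -2*(-5) = 10)
y = -2 (y = -2 + (-1 + 1)*(-1) = -2 + 0*(-1) = -2 + 0 = -2)
n(f) = 0 (n(f) = f - f = 0)
41*(n(y) + E((1 - 4)²)) = 41*(0 + 10) = 41*10 = 410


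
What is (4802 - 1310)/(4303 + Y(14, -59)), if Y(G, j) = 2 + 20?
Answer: 3492/4325 ≈ 0.80740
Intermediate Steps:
Y(G, j) = 22
(4802 - 1310)/(4303 + Y(14, -59)) = (4802 - 1310)/(4303 + 22) = 3492/4325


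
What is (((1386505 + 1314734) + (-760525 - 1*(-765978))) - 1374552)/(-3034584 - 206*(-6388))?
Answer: -333035/429664 ≈ -0.77511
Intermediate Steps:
(((1386505 + 1314734) + (-760525 - 1*(-765978))) - 1374552)/(-3034584 - 206*(-6388)) = ((2701239 + (-760525 + 765978)) - 1374552)/(-3034584 + 1315928) = ((2701239 + 5453) - 1374552)/(-1718656) = (2706692 - 1374552)*(-1/1718656) = 1332140*(-1/1718656) = -333035/429664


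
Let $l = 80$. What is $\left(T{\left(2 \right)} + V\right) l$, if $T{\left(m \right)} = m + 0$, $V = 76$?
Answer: $6240$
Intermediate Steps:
$T{\left(m \right)} = m$
$\left(T{\left(2 \right)} + V\right) l = \left(2 + 76\right) 80 = 78 \cdot 80 = 6240$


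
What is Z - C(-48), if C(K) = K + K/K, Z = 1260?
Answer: 1307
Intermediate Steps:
C(K) = 1 + K (C(K) = K + 1 = 1 + K)
Z - C(-48) = 1260 - (1 - 48) = 1260 - 1*(-47) = 1260 + 47 = 1307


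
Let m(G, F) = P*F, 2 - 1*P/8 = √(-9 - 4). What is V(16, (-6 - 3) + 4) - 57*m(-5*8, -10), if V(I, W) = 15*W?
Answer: 9045 - 4560*I*√13 ≈ 9045.0 - 16441.0*I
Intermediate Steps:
P = 16 - 8*I*√13 (P = 16 - 8*√(-9 - 4) = 16 - 8*I*√13 ≈ 16.0 - 28.844*I)
m(G, F) = F*(16 - 8*I*√13) (m(G, F) = (16 - 8*I*√13)*F = F*(16 - 8*I*√13))
V(16, (-6 - 3) + 4) - 57*m(-5*8, -10) = 15*((-6 - 3) + 4) - 456*(-10)*(2 - I*√13) = 15*(-9 + 4) - 57*(-160 + 80*I*√13) = 15*(-5) + (9120 - 4560*I*√13) = -75 + (9120 - 4560*I*√13) = 9045 - 4560*I*√13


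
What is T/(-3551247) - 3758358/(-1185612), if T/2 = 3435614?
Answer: 123815409545/100247644242 ≈ 1.2351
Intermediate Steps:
T = 6871228 (T = 2*3435614 = 6871228)
T/(-3551247) - 3758358/(-1185612) = 6871228/(-3551247) - 3758358/(-1185612) = 6871228*(-1/3551247) - 3758358*(-1/1185612) = -981604/507321 + 626393/197602 = 123815409545/100247644242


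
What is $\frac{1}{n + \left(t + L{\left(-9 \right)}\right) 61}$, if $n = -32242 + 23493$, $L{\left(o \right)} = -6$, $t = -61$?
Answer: $- \frac{1}{12836} \approx -7.7906 \cdot 10^{-5}$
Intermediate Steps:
$n = -8749$
$\frac{1}{n + \left(t + L{\left(-9 \right)}\right) 61} = \frac{1}{-8749 + \left(-61 - 6\right) 61} = \frac{1}{-8749 - 4087} = \frac{1}{-12836} = - \frac{1}{12836}$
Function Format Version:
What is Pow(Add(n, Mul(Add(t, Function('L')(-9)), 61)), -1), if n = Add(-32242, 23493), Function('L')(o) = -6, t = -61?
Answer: Rational(-1, 12836) ≈ -7.7906e-5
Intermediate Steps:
n = -8749
Pow(Add(n, Mul(Add(t, Function('L')(-9)), 61)), -1) = Pow(Add(-8749, Mul(Add(-61, -6), 61)), -1) = Pow(Add(-8749, Mul(-67, 61)), -1) = Pow(Add(-8749, -4087), -1) = Pow(-12836, -1) = Rational(-1, 12836)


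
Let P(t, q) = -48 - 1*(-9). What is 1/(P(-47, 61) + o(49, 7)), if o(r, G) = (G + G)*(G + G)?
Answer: 1/157 ≈ 0.0063694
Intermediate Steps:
P(t, q) = -39 (P(t, q) = -48 + 9 = -39)
o(r, G) = 4*G² (o(r, G) = (2*G)*(2*G) = 4*G²)
1/(P(-47, 61) + o(49, 7)) = 1/(-39 + 4*7²) = 1/(-39 + 4*49) = 1/(-39 + 196) = 1/157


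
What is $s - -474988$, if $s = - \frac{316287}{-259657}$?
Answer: $\frac{123334275403}{259657} \approx 4.7499 \cdot 10^{5}$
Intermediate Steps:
$s = \frac{316287}{259657}$ ($s = \left(-316287\right) \left(- \frac{1}{259657}\right) = \frac{316287}{259657} \approx 1.2181$)
$s - -474988 = \frac{316287}{259657} - -474988 = \frac{316287}{259657} + 474988 = \frac{123334275403}{259657}$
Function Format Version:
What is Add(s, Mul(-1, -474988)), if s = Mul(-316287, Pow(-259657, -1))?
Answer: Rational(123334275403, 259657) ≈ 4.7499e+5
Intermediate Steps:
s = Rational(316287, 259657) (s = Mul(-316287, Rational(-1, 259657)) = Rational(316287, 259657) ≈ 1.2181)
Add(s, Mul(-1, -474988)) = Add(Rational(316287, 259657), Mul(-1, -474988)) = Add(Rational(316287, 259657), 474988) = Rational(123334275403, 259657)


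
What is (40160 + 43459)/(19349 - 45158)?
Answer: -27873/8603 ≈ -3.2399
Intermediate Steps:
(40160 + 43459)/(19349 - 45158) = 83619/(-25809) = 83619*(-1/25809) = -27873/8603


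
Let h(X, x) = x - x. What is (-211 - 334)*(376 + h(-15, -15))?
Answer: -204920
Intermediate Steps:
h(X, x) = 0
(-211 - 334)*(376 + h(-15, -15)) = (-211 - 334)*(376 + 0) = -545*376 = -204920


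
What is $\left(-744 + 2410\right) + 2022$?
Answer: $3688$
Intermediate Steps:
$\left(-744 + 2410\right) + 2022 = 1666 + 2022 = 3688$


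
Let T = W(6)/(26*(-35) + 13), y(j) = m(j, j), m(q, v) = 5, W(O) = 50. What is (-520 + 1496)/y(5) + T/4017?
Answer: 3516770774/18016245 ≈ 195.20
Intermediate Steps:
y(j) = 5
T = -50/897 (T = 50/(26*(-35) + 13) = 50/(-910 + 13) = 50/(-897) = 50*(-1/897) = -50/897 ≈ -0.055741)
(-520 + 1496)/y(5) + T/4017 = (-520 + 1496)/5 - 50/897/4017 = 976*(⅕) - 50/897*1/4017 = 976/5 - 50/3603249 = 3516770774/18016245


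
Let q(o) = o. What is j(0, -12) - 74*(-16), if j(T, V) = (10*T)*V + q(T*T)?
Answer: 1184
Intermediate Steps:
j(T, V) = T**2 + 10*T*V (j(T, V) = (10*T)*V + T*T = 10*T*V + T**2 = T**2 + 10*T*V)
j(0, -12) - 74*(-16) = 0*(0 + 10*(-12)) - 74*(-16) = 0*(0 - 120) + 1184 = 0*(-120) + 1184 = 0 + 1184 = 1184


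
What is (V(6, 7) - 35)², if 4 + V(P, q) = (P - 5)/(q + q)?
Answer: 297025/196 ≈ 1515.4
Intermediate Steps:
V(P, q) = -4 + (-5 + P)/(2*q) (V(P, q) = -4 + (P - 5)/(q + q) = -4 + (-5 + P)/((2*q)) = -4 + (-5 + P)*(1/(2*q)) = -4 + (-5 + P)/(2*q))
(V(6, 7) - 35)² = ((½)*(-5 + 6 - 8*7)/7 - 35)² = ((½)*(⅐)*(-5 + 6 - 56) - 35)² = ((½)*(⅐)*(-55) - 35)² = (-55/14 - 35)² = (-545/14)² = 297025/196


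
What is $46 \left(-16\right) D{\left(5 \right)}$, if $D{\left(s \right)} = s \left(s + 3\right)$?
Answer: $-29440$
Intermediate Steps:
$D{\left(s \right)} = s \left(3 + s\right)$
$46 \left(-16\right) D{\left(5 \right)} = 46 \left(-16\right) 5 \left(3 + 5\right) = - 736 \cdot 5 \cdot 8 = \left(-736\right) 40 = -29440$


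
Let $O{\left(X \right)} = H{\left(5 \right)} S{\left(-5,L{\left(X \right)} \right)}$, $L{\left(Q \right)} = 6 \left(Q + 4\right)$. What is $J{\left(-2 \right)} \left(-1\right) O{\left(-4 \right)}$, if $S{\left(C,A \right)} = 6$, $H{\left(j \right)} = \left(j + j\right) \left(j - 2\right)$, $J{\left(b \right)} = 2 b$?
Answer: $720$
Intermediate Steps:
$L{\left(Q \right)} = 24 + 6 Q$ ($L{\left(Q \right)} = 6 \left(4 + Q\right) = 24 + 6 Q$)
$H{\left(j \right)} = 2 j \left(-2 + j\right)$
$O{\left(X \right)} = 180$ ($O{\left(X \right)} = 2 \cdot 5 \left(-2 + 5\right) 6 = 2 \cdot 5 \cdot 3 \cdot 6 = 30 \cdot 6 = 180$)
$J{\left(-2 \right)} \left(-1\right) O{\left(-4 \right)} = 2 \left(-2\right) \left(-1\right) 180 = \left(-4\right) \left(-1\right) 180 = 4 \cdot 180 = 720$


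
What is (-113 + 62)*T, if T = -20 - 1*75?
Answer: 4845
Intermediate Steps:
T = -95 (T = -20 - 75 = -95)
(-113 + 62)*T = (-113 + 62)*(-95) = -51*(-95) = 4845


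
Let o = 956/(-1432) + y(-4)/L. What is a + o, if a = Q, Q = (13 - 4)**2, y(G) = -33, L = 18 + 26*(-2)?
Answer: 247405/3043 ≈ 81.303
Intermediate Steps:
L = -34 (L = 18 - 52 = -34)
Q = 81 (Q = 9**2 = 81)
a = 81
o = 922/3043 (o = 956/(-1432) - 33/(-34) = 956*(-1/1432) - 33*(-1/34) = -239/358 + 33/34 = 922/3043 ≈ 0.30299)
a + o = 81 + 922/3043 = 247405/3043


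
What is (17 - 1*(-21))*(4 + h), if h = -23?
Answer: -722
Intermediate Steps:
(17 - 1*(-21))*(4 + h) = (17 - 1*(-21))*(4 - 23) = (17 + 21)*(-19) = 38*(-19) = -722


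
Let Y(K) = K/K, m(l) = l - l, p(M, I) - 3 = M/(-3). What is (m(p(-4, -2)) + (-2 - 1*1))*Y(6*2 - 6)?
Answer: -3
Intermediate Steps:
p(M, I) = 3 - M/3 (p(M, I) = 3 + M/(-3) = 3 + M*(-⅓) = 3 - M/3)
m(l) = 0
Y(K) = 1
(m(p(-4, -2)) + (-2 - 1*1))*Y(6*2 - 6) = (0 + (-2 - 1*1))*1 = (0 + (-2 - 1))*1 = (0 - 3)*1 = -3*1 = -3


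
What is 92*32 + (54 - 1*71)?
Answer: 2927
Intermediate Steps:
92*32 + (54 - 1*71) = 2944 + (54 - 71) = 2944 - 17 = 2927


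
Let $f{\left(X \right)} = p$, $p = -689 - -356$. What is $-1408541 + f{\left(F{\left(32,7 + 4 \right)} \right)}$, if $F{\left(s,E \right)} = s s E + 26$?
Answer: $-1408874$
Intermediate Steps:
$p = -333$ ($p = -689 + 356 = -333$)
$F{\left(s,E \right)} = 26 + E s^{2}$ ($F{\left(s,E \right)} = s^{2} E + 26 = E s^{2} + 26 = 26 + E s^{2}$)
$f{\left(X \right)} = -333$
$-1408541 + f{\left(F{\left(32,7 + 4 \right)} \right)} = -1408541 - 333 = -1408874$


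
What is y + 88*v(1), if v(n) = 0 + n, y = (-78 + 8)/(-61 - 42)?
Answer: 9134/103 ≈ 88.680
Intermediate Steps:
y = 70/103 (y = -70/(-103) = -70*(-1/103) = 70/103 ≈ 0.67961)
v(n) = n
y + 88*v(1) = 70/103 + 88*1 = 70/103 + 88 = 9134/103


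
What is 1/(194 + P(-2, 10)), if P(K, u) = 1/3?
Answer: 3/583 ≈ 0.0051458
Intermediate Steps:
P(K, u) = 1/3
1/(194 + P(-2, 10)) = 1/(194 + 1/3) = 1/(583/3) = 3/583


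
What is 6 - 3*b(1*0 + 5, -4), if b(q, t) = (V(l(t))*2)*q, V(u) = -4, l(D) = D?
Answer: 126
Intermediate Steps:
b(q, t) = -8*q (b(q, t) = (-4*2)*q = -8*q)
6 - 3*b(1*0 + 5, -4) = 6 - (-24)*(1*0 + 5) = 6 - (-24)*(0 + 5) = 6 - (-24)*5 = 6 - 3*(-40) = 6 + 120 = 126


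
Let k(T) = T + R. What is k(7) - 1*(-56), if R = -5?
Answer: 58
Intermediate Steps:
k(T) = -5 + T (k(T) = T - 5 = -5 + T)
k(7) - 1*(-56) = (-5 + 7) - 1*(-56) = 2 + 56 = 58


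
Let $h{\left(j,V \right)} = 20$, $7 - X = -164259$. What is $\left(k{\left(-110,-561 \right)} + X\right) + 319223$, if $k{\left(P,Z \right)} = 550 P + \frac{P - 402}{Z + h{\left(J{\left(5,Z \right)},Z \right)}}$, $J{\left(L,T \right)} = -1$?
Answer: $\frac{228837561}{541} \approx 4.2299 \cdot 10^{5}$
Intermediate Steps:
$X = 164266$ ($X = 7 - -164259 = 7 + 164259 = 164266$)
$k{\left(P,Z \right)} = 550 P + \frac{-402 + P}{20 + Z}$ ($k{\left(P,Z \right)} = 550 P + \frac{P - 402}{Z + 20} = 550 P + \frac{-402 + P}{20 + Z}$)
$\left(k{\left(-110,-561 \right)} + X\right) + 319223 = \left(\frac{-402 + 11001 \left(-110\right) + 550 \left(-110\right) \left(-561\right)}{20 - 561} + 164266\right) + 319223 = \left(\frac{-402 - 1210110 + 33940500}{-541} + 164266\right) + 319223 = \left(\left(- \frac{1}{541}\right) 32729988 + 164266\right) + 319223 = \left(- \frac{32729988}{541} + 164266\right) + 319223 = \frac{56137918}{541} + 319223 = \frac{228837561}{541}$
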